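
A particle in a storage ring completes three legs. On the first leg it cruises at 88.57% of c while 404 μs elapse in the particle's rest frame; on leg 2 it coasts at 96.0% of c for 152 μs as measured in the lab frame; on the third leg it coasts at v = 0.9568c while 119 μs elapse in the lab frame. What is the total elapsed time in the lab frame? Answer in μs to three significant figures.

Leg 1: β = 0.8857; γ = 1/√(1 − 0.8857²) = 1/√0.2155 = 2.154; Δt_1 = 2.154 × 404 = 870.2 μs.
Leg 2: 152 μs is already measured in the lab frame.
Leg 3: 119 μs is already measured in the lab frame.
Total: 870.2 + 152.0 + 119.0 μs.

Δt = 1140 μs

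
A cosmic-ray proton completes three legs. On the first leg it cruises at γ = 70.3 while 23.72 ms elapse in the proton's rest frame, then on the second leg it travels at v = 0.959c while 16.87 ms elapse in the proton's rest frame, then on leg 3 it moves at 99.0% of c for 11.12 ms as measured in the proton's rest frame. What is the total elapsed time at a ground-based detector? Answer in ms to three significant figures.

Δt = 1810 ms

Leg 1: γ = 70.3; Δt_1 = 70.30 × 23.72 = 1668 ms.
Leg 2: γ = 1/√(1 − 0.959²) = 1/√0.08032 = 3.529; Δt_2 = 3.529 × 16.87 = 59.53 ms.
Leg 3: β = 0.990; γ = 1/√(1 − 0.990²) = 1/√0.01990 = 7.089; Δt_3 = 7.089 × 11.12 = 78.83 ms.
Total: 1668 + 59.53 + 78.83 ms.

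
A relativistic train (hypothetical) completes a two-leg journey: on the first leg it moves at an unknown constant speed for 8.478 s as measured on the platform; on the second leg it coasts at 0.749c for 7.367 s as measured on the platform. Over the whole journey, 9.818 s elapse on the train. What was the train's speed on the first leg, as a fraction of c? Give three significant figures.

β = 0.813

Leg 1: speed unknown; τ_1 = 8.478/γ_1.
Leg 2: γ = 1/√(1 − 0.749²) = 1/√0.4390 = 1.509; τ_2 = 7.367/1.509 = 4.881 s.
Total proper time: τ_1 + 4.881 = 9.818, so τ_1 = 9.818 − 4.881 = 4.937 s.
γ_1 = 8.478/4.937 = 1.717; β = √(1 − 1/γ²) = √0.6609.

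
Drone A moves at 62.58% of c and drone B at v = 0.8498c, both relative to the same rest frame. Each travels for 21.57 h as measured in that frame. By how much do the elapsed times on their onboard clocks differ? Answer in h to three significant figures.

A: β = 0.6258; γ = 1/√(1 − 0.6258²) = 1/√0.6084 = 1.282; τ_A = 21.57/1.282 = 16.82 h.
B: γ = 1/√(1 − 0.8498²) = 1/√0.2778 = 1.897; τ_B = 21.57/1.897 = 11.37 h.

|τ_A − τ_B| = 5.45 h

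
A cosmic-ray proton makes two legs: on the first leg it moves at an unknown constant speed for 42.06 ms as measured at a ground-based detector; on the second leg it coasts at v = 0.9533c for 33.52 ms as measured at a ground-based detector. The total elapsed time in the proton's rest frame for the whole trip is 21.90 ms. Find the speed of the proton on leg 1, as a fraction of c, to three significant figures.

β = 0.960

Leg 1: speed unknown; τ_1 = 42.06/γ_1.
Leg 2: γ = 1/√(1 − 0.9533²) = 1/√0.09122 = 3.311; τ_2 = 33.52/3.311 = 10.12 ms.
Total proper time: τ_1 + 10.12 = 21.90, so τ_1 = 21.90 − 10.12 = 11.78 ms.
γ_1 = 42.06/11.78 = 3.572; β = √(1 − 1/γ²) = √0.9216.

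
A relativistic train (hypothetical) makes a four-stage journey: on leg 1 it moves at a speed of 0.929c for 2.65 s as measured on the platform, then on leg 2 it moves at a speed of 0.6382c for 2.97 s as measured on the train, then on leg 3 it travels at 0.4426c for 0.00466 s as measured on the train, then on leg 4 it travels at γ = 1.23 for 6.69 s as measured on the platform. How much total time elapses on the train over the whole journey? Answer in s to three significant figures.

Leg 1: γ = 1/√(1 − 0.929²) = 1/√0.1370 = 2.702; τ_1 = 2.65/2.702 = 0.9807 s.
Leg 2: 2.97 s is already measured on the train.
Leg 3: 0.00466 s is already measured on the train.
Leg 4: γ = 1.23; τ_4 = 6.69/1.230 = 5.439 s.
Total: 0.9807 + 2.970 + 0.004660 + 5.439 s.

τ = 9.39 s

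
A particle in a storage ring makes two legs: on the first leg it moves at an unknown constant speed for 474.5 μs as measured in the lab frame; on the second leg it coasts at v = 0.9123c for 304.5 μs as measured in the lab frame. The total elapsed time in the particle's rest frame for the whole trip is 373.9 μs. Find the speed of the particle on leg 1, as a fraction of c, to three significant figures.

β = 0.851

Leg 1: speed unknown; τ_1 = 474.5/γ_1.
Leg 2: γ = 1/√(1 − 0.9123²) = 1/√0.1677 = 2.442; τ_2 = 304.5/2.442 = 124.7 μs.
Total proper time: τ_1 + 124.7 = 373.9, so τ_1 = 373.9 − 124.7 = 249.2 μs.
γ_1 = 474.5/249.2 = 1.904; β = √(1 − 1/γ²) = √0.7242.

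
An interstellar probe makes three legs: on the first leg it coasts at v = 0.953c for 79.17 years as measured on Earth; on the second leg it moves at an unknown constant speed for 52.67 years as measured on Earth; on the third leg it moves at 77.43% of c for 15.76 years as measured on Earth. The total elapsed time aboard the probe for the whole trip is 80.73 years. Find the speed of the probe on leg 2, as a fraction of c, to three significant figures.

Leg 1: γ = 1/√(1 − 0.953²) = 1/√0.09179 = 3.301; τ_1 = 79.17/3.301 = 23.99 years.
Leg 2: speed unknown; τ_2 = 52.67/γ_2.
Leg 3: β = 0.7743; γ = 1/√(1 − 0.7743²) = 1/√0.4005 = 1.580; τ_3 = 15.76/1.580 = 9.973 years.
Total proper time: 23.99 + τ_2 + 9.973 = 80.73, so τ_2 = 80.73 − 33.96 = 46.77 years.
γ_2 = 52.67/46.77 = 1.126; β = √(1 − 1/γ²) = √0.2115.

β = 0.460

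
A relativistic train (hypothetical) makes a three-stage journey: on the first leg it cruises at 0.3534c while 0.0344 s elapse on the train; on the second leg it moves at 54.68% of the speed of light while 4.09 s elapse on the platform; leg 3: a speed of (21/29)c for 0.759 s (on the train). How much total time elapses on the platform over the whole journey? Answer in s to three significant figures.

Δt = 5.23 s

Leg 1: γ = 1/√(1 − 0.3534²) = 1/√0.8751 = 1.069; Δt_1 = 1.069 × 0.0344 = 0.03677 s.
Leg 2: 4.09 s is already measured on the platform.
Leg 3: γ = 1/√(1 − (21/29)²) = 29/20 = 1.450; Δt_3 = 1.450 × 0.759 = 1.101 s.
Total: 0.03677 + 4.090 + 1.101 s.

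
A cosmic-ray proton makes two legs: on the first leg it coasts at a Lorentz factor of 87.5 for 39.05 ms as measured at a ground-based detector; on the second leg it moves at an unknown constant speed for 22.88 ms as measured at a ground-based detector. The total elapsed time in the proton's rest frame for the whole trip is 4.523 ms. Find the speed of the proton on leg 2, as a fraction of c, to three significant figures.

Leg 1: γ = 87.5; τ_1 = 39.05/87.50 = 0.4463 ms.
Leg 2: speed unknown; τ_2 = 22.88/γ_2.
Total proper time: 0.4463 + τ_2 = 4.523, so τ_2 = 4.523 − 0.4463 = 4.077 ms.
γ_2 = 22.88/4.077 = 5.612; β = √(1 − 1/γ²) = √0.9683.

β = 0.984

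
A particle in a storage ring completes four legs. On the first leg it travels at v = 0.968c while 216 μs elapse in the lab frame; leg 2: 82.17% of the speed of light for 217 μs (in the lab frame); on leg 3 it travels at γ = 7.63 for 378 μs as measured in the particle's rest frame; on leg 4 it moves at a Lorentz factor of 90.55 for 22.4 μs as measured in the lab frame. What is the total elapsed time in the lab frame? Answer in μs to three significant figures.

Leg 1: 216 μs is already measured in the lab frame.
Leg 2: 217 μs is already measured in the lab frame.
Leg 3: γ = 7.63; Δt_3 = 7.630 × 378 = 2884 μs.
Leg 4: 22.4 μs is already measured in the lab frame.
Total: 216.0 + 217.0 + 2884 + 22.40 μs.

Δt = 3340 μs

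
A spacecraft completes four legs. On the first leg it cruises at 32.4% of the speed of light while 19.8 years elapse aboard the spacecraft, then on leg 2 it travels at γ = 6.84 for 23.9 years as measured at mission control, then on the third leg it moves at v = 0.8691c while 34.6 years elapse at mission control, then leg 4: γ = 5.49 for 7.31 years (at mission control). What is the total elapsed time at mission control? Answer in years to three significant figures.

Leg 1: β = 0.324; γ = 1/√(1 − 0.324²) = 1/√0.8950 = 1.057; Δt_1 = 1.057 × 19.8 = 20.93 years.
Leg 2: 23.9 years is already measured at mission control.
Leg 3: 34.6 years is already measured at mission control.
Leg 4: 7.31 years is already measured at mission control.
Total: 20.93 + 23.90 + 34.60 + 7.310 years.

Δt = 86.7 years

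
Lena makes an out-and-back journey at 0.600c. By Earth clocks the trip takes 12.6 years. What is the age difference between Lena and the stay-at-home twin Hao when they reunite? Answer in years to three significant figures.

Δt − τ = 2.52 years

γ = 1/√(1 − 0.600²) = 5/4 = 1.250
Lena's elapsed proper time: τ = 12.6/1.250 = 10.08 years.
Age gap = Δt − τ = 12.6 − 10.08 years.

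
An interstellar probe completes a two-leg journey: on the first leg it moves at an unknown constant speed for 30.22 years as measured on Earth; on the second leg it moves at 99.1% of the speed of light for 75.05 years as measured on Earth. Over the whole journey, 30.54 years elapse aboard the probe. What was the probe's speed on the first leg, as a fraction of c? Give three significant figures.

β = 0.735

Leg 1: speed unknown; τ_1 = 30.22/γ_1.
Leg 2: β = 0.991; γ = 1/√(1 − 0.991²) = 1/√0.01792 = 7.470; τ_2 = 75.05/7.470 = 10.05 years.
Total proper time: τ_1 + 10.05 = 30.54, so τ_1 = 30.54 − 10.05 = 20.49 years.
γ_1 = 30.22/20.49 = 1.475; β = √(1 − 1/γ²) = √0.5401.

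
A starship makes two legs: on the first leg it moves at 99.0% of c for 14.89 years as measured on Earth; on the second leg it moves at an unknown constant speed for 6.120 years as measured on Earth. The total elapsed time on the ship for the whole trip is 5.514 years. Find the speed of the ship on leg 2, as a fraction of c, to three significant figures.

Leg 1: β = 0.990; γ = 1/√(1 − 0.990²) = 1/√0.01990 = 7.089; τ_1 = 14.89/7.089 = 2.100 years.
Leg 2: speed unknown; τ_2 = 6.120/γ_2.
Total proper time: 2.100 + τ_2 = 5.514, so τ_2 = 5.514 − 2.100 = 3.414 years.
γ_2 = 6.120/3.414 = 1.793; β = √(1 − 1/γ²) = √0.6889.

β = 0.830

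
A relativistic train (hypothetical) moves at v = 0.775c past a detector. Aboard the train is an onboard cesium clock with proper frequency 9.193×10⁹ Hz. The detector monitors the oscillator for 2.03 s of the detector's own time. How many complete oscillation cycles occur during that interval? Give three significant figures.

γ = 1/√(1 − 0.775²) = 1/√0.3994 = 1.582
During 2.03 s of lab time, the oscillator's proper time advances by τ = Δt/γ = 2.03/1.582 = 1.283 s = 1.283×10⁰ s.
N = f × τ = 9.193×10⁹ × 1.283×10⁰ = 1.179×10¹⁰.

N = 1.18×10¹⁰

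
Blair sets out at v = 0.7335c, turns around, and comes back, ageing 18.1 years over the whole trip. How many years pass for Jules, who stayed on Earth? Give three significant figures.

γ = 1/√(1 − 0.7335²) = 1/√0.4620 = 1.471
Earth-frame duration is the dilated interval: Δt = γτ = 1.471 × 18.1 years.

Δt = 26.6 years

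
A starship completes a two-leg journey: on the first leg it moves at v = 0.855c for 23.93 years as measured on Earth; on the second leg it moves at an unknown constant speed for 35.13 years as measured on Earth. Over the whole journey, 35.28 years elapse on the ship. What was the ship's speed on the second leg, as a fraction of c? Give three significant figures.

Leg 1: γ = 1/√(1 − 0.855²) = 1/√0.2690 = 1.928; τ_1 = 23.93/1.928 = 12.41 years.
Leg 2: speed unknown; τ_2 = 35.13/γ_2.
Total proper time: 12.41 + τ_2 = 35.28, so τ_2 = 35.28 − 12.41 = 22.87 years.
γ_2 = 35.13/22.87 = 1.536; β = √(1 − 1/γ²) = √0.5762.

β = 0.759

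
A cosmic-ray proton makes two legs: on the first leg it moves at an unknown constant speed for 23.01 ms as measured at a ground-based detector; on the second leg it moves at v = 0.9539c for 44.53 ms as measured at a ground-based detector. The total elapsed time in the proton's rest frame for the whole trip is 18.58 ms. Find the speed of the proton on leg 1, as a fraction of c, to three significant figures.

β = 0.974

Leg 1: speed unknown; τ_1 = 23.01/γ_1.
Leg 2: γ = 1/√(1 − 0.9539²) = 1/√0.09007 = 3.332; τ_2 = 44.53/3.332 = 13.36 ms.
Total proper time: τ_1 + 13.36 = 18.58, so τ_1 = 18.58 − 13.36 = 5.215 ms.
γ_1 = 23.01/5.215 = 4.412; β = √(1 − 1/γ²) = √0.9486.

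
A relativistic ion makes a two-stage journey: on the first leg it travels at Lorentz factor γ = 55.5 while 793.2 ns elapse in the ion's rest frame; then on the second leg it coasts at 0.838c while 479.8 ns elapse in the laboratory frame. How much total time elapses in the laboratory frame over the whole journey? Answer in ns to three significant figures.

Δt = 4.45×10⁴ ns

Leg 1: γ = 55.5; Δt_1 = 55.50 × 793.2 = 4.402×10⁴ ns.
Leg 2: 479.8 ns is already measured in the laboratory frame.
Total: 4.402×10⁴ + 479.8 ns.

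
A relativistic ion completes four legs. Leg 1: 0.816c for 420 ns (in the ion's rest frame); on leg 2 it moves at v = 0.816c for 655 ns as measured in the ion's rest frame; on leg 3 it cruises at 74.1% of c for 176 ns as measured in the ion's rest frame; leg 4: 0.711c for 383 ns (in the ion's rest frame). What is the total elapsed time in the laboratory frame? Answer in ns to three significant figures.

Δt = 2670 ns

Leg 1: γ = 1/√(1 − 0.816²) = 1/√0.3341 = 1.730; Δt_1 = 1.730 × 420 = 726.6 ns.
Leg 2: γ = 1/√(1 − 0.816²) = 1/√0.3341 = 1.730; Δt_2 = 1.730 × 655 = 1133 ns.
Leg 3: β = 0.741; γ = 1/√(1 − 0.741²) = 1/√0.4509 = 1.489; Δt_3 = 1.489 × 176 = 262.1 ns.
Leg 4: γ = 1/√(1 − 0.711²) = 1/√0.4945 = 1.422; Δt_4 = 1.422 × 383 = 544.7 ns.
Total: 726.6 + 1133 + 262.1 + 544.7 ns.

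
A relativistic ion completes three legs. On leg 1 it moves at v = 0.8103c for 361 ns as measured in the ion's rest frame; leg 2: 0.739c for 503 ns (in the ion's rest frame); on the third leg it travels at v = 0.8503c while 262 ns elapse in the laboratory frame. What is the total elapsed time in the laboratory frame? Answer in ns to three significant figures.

Δt = 1620 ns

Leg 1: γ = 1/√(1 − 0.8103²) = 1/√0.3434 = 1.706; Δt_1 = 1.706 × 361 = 616.0 ns.
Leg 2: γ = 1/√(1 − 0.739²) = 1/√0.4539 = 1.484; Δt_2 = 1.484 × 503 = 746.6 ns.
Leg 3: 262 ns is already measured in the laboratory frame.
Total: 616.0 + 746.6 + 262.0 ns.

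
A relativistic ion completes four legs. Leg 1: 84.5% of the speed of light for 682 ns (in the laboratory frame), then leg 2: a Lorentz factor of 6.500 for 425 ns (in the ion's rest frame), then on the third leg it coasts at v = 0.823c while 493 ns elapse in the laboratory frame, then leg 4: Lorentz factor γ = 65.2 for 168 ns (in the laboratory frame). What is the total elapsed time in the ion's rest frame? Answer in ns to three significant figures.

τ = 1070 ns

Leg 1: β = 0.845; γ = 1/√(1 − 0.845²) = 1/√0.2860 = 1.870; τ_1 = 682/1.870 = 364.7 ns.
Leg 2: 425 ns is already measured in the ion's rest frame.
Leg 3: γ = 1/√(1 − 0.823²) = 1/√0.3227 = 1.760; τ_3 = 493/1.760 = 280.0 ns.
Leg 4: γ = 65.2; τ_4 = 168/65.20 = 2.577 ns.
Total: 364.7 + 425.0 + 280.0 + 2.577 ns.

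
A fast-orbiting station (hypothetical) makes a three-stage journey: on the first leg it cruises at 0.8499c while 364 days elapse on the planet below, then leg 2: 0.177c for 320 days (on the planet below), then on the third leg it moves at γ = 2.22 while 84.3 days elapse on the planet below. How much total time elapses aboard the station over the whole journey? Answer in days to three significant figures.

Leg 1: γ = 1/√(1 − 0.8499²) = 1/√0.2777 = 1.898; τ_1 = 364/1.898 = 191.8 days.
Leg 2: γ = 1/√(1 − 0.177²) = 1/√0.9687 = 1.016; τ_2 = 320/1.016 = 314.9 days.
Leg 3: γ = 2.22; τ_3 = 84.3/2.220 = 37.97 days.
Total: 191.8 + 314.9 + 37.97 days.

τ = 545 days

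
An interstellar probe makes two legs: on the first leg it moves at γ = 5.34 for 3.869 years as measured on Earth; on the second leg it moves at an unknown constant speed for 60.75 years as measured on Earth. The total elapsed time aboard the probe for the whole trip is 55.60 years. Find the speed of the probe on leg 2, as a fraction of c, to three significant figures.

β = 0.429

Leg 1: γ = 5.34; τ_1 = 3.869/5.340 = 0.7245 years.
Leg 2: speed unknown; τ_2 = 60.75/γ_2.
Total proper time: 0.7245 + τ_2 = 55.60, so τ_2 = 55.60 − 0.7245 = 54.88 years.
γ_2 = 60.75/54.88 = 1.107; β = √(1 − 1/γ²) = √0.1840.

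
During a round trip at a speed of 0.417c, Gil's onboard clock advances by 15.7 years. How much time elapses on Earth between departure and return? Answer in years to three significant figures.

Δt = 17.3 years

γ = 1/√(1 − 0.417²) = 1/√0.8261 = 1.100
Earth-frame duration is the dilated interval: Δt = γτ = 1.100 × 15.7 years.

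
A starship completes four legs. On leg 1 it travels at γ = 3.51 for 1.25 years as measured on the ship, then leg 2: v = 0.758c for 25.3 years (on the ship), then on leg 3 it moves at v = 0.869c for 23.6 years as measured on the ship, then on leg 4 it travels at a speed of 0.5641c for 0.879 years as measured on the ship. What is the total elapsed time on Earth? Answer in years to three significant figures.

Leg 1: γ = 3.51; Δt_1 = 3.510 × 1.25 = 4.388 years.
Leg 2: γ = 1/√(1 − 0.758²) = 1/√0.4254 = 1.533; Δt_2 = 1.533 × 25.3 = 38.79 years.
Leg 3: γ = 1/√(1 − 0.869²) = 1/√0.2448 = 2.021; Δt_3 = 2.021 × 23.6 = 47.69 years.
Leg 4: γ = 1/√(1 − 0.5641²) = 1/√0.6818 = 1.211; Δt_4 = 1.211 × 0.879 = 1.065 years.
Total: 4.388 + 38.79 + 47.69 + 1.065 years.

Δt = 91.9 years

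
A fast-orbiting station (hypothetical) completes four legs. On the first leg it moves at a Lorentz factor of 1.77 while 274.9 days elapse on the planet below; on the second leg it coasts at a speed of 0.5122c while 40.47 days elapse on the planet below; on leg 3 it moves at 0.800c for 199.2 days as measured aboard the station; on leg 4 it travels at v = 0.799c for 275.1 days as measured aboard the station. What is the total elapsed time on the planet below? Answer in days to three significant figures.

Leg 1: 274.9 days is already measured on the planet below.
Leg 2: 40.47 days is already measured on the planet below.
Leg 3: γ = 1/√(1 − 0.800²) = 5/3 ≈ 1.667; Δt_3 = 1.667 × 199.2 = 332.0 days.
Leg 4: γ = 1/√(1 − 0.799²) = 1/√0.3616 = 1.663; Δt_4 = 1.663 × 275.1 = 457.5 days.
Total: 274.9 + 40.47 + 332.0 + 457.5 days.

Δt = 1100 days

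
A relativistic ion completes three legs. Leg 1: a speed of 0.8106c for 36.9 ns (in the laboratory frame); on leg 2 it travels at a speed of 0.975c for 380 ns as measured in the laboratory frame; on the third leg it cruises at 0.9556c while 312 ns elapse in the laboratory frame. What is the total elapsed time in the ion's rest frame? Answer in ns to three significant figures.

τ = 198 ns

Leg 1: γ = 1/√(1 − 0.8106²) = 1/√0.3429 = 1.708; τ_1 = 36.9/1.708 = 21.61 ns.
Leg 2: γ = 1/√(1 − 0.975²) = 1/√0.04938 = 4.500; τ_2 = 380/4.500 = 84.44 ns.
Leg 3: γ = 1/√(1 − 0.9556²) = 1/√0.08683 = 3.394; τ_3 = 312/3.394 = 91.94 ns.
Total: 21.61 + 84.44 + 91.94 ns.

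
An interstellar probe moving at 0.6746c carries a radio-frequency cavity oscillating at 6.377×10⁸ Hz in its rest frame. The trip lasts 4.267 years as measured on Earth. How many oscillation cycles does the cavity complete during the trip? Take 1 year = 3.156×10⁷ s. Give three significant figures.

γ = 1/√(1 − 0.6746²) = 1/√0.5449 = 1.355
The oscillator's own cycle count is N = f × τ where τ is the proper time aboard the probe. τ = Δt/γ = 4.267/1.355 = 3.150 years = 9.941×10⁷ s.
N = 6.377×10⁸ × 9.941×10⁷ = 6.339×10¹⁶.

N = 6.34×10¹⁶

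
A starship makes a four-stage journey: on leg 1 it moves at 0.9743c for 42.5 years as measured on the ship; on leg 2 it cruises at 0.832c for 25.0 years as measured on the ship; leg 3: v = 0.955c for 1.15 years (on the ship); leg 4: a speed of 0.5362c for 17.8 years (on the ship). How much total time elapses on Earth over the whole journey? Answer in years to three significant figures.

Δt = 259 years

Leg 1: γ = 1/√(1 − 0.9743²) = 1/√0.05074 = 4.439; Δt_1 = 4.439 × 42.5 = 188.7 years.
Leg 2: γ = 1/√(1 − 0.832²) = 1/√0.3078 = 1.803; Δt_2 = 1.803 × 25.0 = 45.06 years.
Leg 3: γ = 1/√(1 − 0.955²) = 1/√0.08798 = 3.371; Δt_3 = 3.371 × 1.15 = 3.877 years.
Leg 4: γ = 1/√(1 − 0.5362²) = 1/√0.7125 = 1.185; Δt_4 = 1.185 × 17.8 = 21.09 years.
Total: 188.7 + 45.06 + 3.877 + 21.09 years.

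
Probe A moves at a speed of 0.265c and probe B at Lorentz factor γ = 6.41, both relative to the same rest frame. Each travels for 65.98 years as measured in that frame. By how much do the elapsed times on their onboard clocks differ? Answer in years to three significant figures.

A: γ = 1/√(1 − 0.265²) = 1/√0.9298 = 1.037; τ_A = 65.98/1.037 = 63.62 years.
B: γ = 6.41; τ_B = 65.98/6.410 = 10.29 years.

|τ_A − τ_B| = 53.3 years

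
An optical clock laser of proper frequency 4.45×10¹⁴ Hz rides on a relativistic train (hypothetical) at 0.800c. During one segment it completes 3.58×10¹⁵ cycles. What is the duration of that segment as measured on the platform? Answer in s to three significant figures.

γ = 1/√(1 − 0.800²) = 5/3 ≈ 1.667
Proper time for N cycles: τ = N/f = 3.58×10¹⁵/(4.45×10¹⁴) = 8.045×10⁰ s = 8.045 s.
Lab-frame duration Δt = γτ = 1.667 × 8.045 = 13.41 s.

Δt = 13.4 s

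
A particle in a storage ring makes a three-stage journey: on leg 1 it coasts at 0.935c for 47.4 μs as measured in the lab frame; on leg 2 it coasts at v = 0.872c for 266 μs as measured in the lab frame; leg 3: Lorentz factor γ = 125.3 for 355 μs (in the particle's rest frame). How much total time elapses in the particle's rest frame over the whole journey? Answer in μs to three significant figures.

Leg 1: γ = 1/√(1 − 0.935²) = 1/√0.1258 = 2.820; τ_1 = 47.4/2.820 = 16.81 μs.
Leg 2: γ = 1/√(1 − 0.872²) = 1/√0.2396 = 2.043; τ_2 = 266/2.043 = 130.2 μs.
Leg 3: 355 μs is already measured in the particle's rest frame.
Total: 16.81 + 130.2 + 355.0 μs.

τ = 502 μs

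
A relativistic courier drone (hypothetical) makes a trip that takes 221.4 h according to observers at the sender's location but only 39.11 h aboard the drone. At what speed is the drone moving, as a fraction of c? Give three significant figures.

v = 0.984c

The proper time is measured aboard the drone (both events occur at the drone's location); Δt is measured at the sender's location. γ = Δt/τ = 221.4/39.11 = 5.661.
β = √(1 − 1/γ²) = √(1 − 0.03120) = √0.9688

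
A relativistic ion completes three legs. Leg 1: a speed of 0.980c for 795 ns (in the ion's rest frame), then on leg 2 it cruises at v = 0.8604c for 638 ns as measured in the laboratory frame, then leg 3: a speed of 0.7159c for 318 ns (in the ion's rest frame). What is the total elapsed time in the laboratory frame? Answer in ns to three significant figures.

Δt = 5090 ns

Leg 1: γ = 1/√(1 − 0.980²) = 1/√0.03960 = 5.025; Δt_1 = 5.025 × 795 = 3995 ns.
Leg 2: 638 ns is already measured in the laboratory frame.
Leg 3: γ = 1/√(1 − 0.7159²) = 1/√0.4875 = 1.432; Δt_3 = 1.432 × 318 = 455.5 ns.
Total: 3995 + 638.0 + 455.5 ns.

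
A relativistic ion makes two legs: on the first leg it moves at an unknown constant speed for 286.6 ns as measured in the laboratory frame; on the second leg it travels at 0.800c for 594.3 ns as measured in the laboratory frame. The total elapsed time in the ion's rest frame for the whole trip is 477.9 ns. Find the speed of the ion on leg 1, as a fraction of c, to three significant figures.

β = 0.906

Leg 1: speed unknown; τ_1 = 286.6/γ_1.
Leg 2: γ = 1/√(1 − 0.800²) = 5/3 ≈ 1.667; τ_2 = 594.3/1.667 = 356.6 ns.
Total proper time: τ_1 + 356.6 = 477.9, so τ_1 = 477.9 − 356.6 = 121.3 ns.
γ_1 = 286.6/121.3 = 2.362; β = √(1 − 1/γ²) = √0.8208.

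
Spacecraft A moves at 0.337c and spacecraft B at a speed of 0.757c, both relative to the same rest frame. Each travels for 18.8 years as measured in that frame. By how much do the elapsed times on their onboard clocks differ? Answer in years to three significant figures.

A: γ = 1/√(1 − 0.337²) = 1/√0.8864 = 1.062; τ_A = 18.8/1.062 = 17.70 years.
B: γ = 1/√(1 − 0.757²) = 1/√0.4270 = 1.530; τ_B = 18.8/1.530 = 12.28 years.

|τ_A − τ_B| = 5.42 years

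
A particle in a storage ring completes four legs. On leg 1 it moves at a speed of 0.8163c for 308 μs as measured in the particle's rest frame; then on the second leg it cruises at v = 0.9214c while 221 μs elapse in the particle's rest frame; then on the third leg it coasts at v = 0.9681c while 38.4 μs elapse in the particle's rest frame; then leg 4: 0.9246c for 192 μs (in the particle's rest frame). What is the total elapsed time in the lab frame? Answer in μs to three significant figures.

Δt = 1760 μs

Leg 1: γ = 1/√(1 − 0.8163²) = 1/√0.3337 = 1.731; Δt_1 = 1.731 × 308 = 533.2 μs.
Leg 2: γ = 1/√(1 − 0.9214²) = 1/√0.1510 = 2.573; Δt_2 = 2.573 × 221 = 568.7 μs.
Leg 3: γ = 1/√(1 − 0.9681²) = 1/√0.06278 = 3.991; Δt_3 = 3.991 × 38.4 = 153.3 μs.
Leg 4: γ = 1/√(1 − 0.9246²) = 1/√0.1451 = 2.625; Δt_4 = 2.625 × 192 = 504.0 μs.
Total: 533.2 + 568.7 + 153.3 + 504.0 μs.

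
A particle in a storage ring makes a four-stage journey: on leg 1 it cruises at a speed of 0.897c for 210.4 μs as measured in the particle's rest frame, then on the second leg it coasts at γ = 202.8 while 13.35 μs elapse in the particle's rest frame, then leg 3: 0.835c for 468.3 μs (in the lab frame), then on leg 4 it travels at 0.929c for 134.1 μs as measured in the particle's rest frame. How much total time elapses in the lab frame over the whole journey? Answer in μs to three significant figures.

Δt = 4010 μs

Leg 1: γ = 1/√(1 − 0.897²) = 1/√0.1954 = 2.262; Δt_1 = 2.262 × 210.4 = 476.0 μs.
Leg 2: γ = 202.8; Δt_2 = 202.8 × 13.35 = 2707 μs.
Leg 3: 468.3 μs is already measured in the lab frame.
Leg 4: γ = 1/√(1 − 0.929²) = 1/√0.1370 = 2.702; Δt_4 = 2.702 × 134.1 = 362.4 μs.
Total: 476.0 + 2707 + 468.3 + 362.4 μs.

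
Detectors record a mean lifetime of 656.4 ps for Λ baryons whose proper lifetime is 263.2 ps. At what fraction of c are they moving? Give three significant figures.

γ = Δt/τ₀ = 656.4/263.2 = 2.494
β = √(1 − 1/γ²) = √(1 − 0.1608) = √0.8392

β = 0.916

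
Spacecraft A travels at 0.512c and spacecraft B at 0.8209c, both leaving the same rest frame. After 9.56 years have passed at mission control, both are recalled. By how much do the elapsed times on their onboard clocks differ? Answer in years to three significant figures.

A: γ = 1/√(1 − 0.512²) = 1/√0.7379 = 1.164; τ_A = 9.56/1.164 = 8.212 years.
B: γ = 1/√(1 − 0.8209²) = 1/√0.3261 = 1.751; τ_B = 9.56/1.751 = 5.459 years.

|τ_A − τ_B| = 2.75 years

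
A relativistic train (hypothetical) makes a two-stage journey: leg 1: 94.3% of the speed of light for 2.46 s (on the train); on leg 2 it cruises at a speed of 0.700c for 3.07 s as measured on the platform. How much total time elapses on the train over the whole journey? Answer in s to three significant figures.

τ = 4.65 s

Leg 1: 2.46 s is already measured on the train.
Leg 2: γ = 1/√(1 − 0.700²) = 1/√0.5100 = 1.400; τ_2 = 3.07/1.400 = 2.192 s.
Total: 2.460 + 2.192 s.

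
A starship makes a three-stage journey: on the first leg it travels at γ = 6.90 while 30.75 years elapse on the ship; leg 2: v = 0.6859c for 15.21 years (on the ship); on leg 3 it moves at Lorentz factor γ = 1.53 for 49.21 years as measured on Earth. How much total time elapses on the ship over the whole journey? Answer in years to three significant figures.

Leg 1: 30.75 years is already measured on the ship.
Leg 2: 15.21 years is already measured on the ship.
Leg 3: γ = 1.53; τ_3 = 49.21/1.530 = 32.16 years.
Total: 30.75 + 15.21 + 32.16 years.

τ = 78.1 years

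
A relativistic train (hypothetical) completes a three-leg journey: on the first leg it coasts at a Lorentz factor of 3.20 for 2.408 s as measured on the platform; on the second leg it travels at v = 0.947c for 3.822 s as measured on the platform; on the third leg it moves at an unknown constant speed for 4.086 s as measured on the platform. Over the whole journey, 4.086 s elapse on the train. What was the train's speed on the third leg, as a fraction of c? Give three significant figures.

Leg 1: γ = 3.20; τ_1 = 2.408/3.200 = 0.7525 s.
Leg 2: γ = 1/√(1 − 0.947²) = 1/√0.1032 = 3.113; τ_2 = 3.822/3.113 = 1.228 s.
Leg 3: speed unknown; τ_3 = 4.086/γ_3.
Total proper time: 0.7525 + 1.228 + τ_3 = 4.086, so τ_3 = 4.086 − 1.980 = 2.106 s.
γ_3 = 4.086/2.106 = 1.940; β = √(1 − 1/γ²) = √0.7344.

β = 0.857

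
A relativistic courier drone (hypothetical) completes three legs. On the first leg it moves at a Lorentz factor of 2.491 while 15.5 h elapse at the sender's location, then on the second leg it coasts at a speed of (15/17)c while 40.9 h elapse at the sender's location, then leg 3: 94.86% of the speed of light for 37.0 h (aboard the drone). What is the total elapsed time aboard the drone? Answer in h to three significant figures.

Leg 1: γ = 2.491; τ_1 = 15.5/2.491 = 6.222 h.
Leg 2: γ = 1/√(1 − (15/17)²) = 17/8 = 2.125; τ_2 = 40.9/2.125 = 19.25 h.
Leg 3: 37.0 h is already measured aboard the drone.
Total: 6.222 + 19.25 + 37.00 h.

τ = 62.5 h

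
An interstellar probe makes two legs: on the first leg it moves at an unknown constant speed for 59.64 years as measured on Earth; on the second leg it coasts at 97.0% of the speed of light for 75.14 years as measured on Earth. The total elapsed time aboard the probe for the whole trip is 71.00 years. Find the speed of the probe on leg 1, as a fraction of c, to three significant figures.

β = 0.467

Leg 1: speed unknown; τ_1 = 59.64/γ_1.
Leg 2: β = 0.970; γ = 1/√(1 − 0.970²) = 1/√0.05910 = 4.113; τ_2 = 75.14/4.113 = 18.27 years.
Total proper time: τ_1 + 18.27 = 71.00, so τ_1 = 71.00 − 18.27 = 52.73 years.
γ_1 = 59.64/52.73 = 1.131; β = √(1 − 1/γ²) = √0.2182.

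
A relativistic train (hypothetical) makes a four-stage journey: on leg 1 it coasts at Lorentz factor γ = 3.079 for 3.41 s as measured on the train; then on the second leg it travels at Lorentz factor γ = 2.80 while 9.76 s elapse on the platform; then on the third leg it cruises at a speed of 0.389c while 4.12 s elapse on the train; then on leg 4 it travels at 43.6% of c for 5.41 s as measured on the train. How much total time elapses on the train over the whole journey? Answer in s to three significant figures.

τ = 16.4 s

Leg 1: 3.41 s is already measured on the train.
Leg 2: γ = 2.80; τ_2 = 9.76/2.800 = 3.486 s.
Leg 3: 4.12 s is already measured on the train.
Leg 4: 5.41 s is already measured on the train.
Total: 3.410 + 3.486 + 4.120 + 5.410 s.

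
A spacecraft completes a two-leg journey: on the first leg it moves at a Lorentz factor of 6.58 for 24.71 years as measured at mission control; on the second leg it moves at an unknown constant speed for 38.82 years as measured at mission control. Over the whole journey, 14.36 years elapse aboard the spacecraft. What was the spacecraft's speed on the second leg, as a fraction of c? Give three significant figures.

Leg 1: γ = 6.58; τ_1 = 24.71/6.580 = 3.755 years.
Leg 2: speed unknown; τ_2 = 38.82/γ_2.
Total proper time: 3.755 + τ_2 = 14.36, so τ_2 = 14.36 − 3.755 = 10.60 years.
γ_2 = 38.82/10.60 = 3.661; β = √(1 − 1/γ²) = √0.9254.

β = 0.962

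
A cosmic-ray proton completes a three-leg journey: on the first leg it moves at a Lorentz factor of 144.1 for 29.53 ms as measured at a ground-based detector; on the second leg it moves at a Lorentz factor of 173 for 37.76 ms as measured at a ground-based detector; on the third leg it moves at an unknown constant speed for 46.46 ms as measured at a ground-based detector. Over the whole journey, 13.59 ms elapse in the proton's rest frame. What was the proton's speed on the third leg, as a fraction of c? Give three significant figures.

β = 0.959

Leg 1: γ = 144.1; τ_1 = 29.53/144.1 = 0.2049 ms.
Leg 2: γ = 173; τ_2 = 37.76/173.0 = 0.2183 ms.
Leg 3: speed unknown; τ_3 = 46.46/γ_3.
Total proper time: 0.2049 + 0.2183 + τ_3 = 13.59, so τ_3 = 13.59 − 0.4232 = 13.17 ms.
γ_3 = 46.46/13.17 = 3.529; β = √(1 − 1/γ²) = √0.9197.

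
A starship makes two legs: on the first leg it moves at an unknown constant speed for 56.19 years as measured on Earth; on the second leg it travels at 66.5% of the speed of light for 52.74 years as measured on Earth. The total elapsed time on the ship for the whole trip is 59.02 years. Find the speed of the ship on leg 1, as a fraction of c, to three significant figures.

Leg 1: speed unknown; τ_1 = 56.19/γ_1.
Leg 2: β = 0.665; γ = 1/√(1 − 0.665²) = 1/√0.5578 = 1.339; τ_2 = 52.74/1.339 = 39.39 years.
Total proper time: τ_1 + 39.39 = 59.02, so τ_1 = 59.02 − 39.39 = 19.63 years.
γ_1 = 56.19/19.63 = 2.862; β = √(1 − 1/γ²) = √0.8779.

β = 0.937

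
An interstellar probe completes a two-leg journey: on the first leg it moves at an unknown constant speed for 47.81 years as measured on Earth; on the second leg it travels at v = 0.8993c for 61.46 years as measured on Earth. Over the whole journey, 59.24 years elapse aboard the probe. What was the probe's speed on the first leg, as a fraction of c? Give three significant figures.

β = 0.736

Leg 1: speed unknown; τ_1 = 47.81/γ_1.
Leg 2: γ = 1/√(1 − 0.8993²) = 1/√0.1913 = 2.287; τ_2 = 61.46/2.287 = 26.88 years.
Total proper time: τ_1 + 26.88 = 59.24, so τ_1 = 59.24 − 26.88 = 32.36 years.
γ_1 = 47.81/32.36 = 1.477; β = √(1 − 1/γ²) = √0.5418.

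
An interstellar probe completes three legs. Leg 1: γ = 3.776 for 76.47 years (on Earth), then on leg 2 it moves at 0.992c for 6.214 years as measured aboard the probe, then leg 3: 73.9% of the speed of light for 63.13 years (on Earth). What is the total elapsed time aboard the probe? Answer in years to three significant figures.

τ = 69.0 years

Leg 1: γ = 3.776; τ_1 = 76.47/3.776 = 20.25 years.
Leg 2: 6.214 years is already measured aboard the probe.
Leg 3: β = 0.739; γ = 1/√(1 − 0.739²) = 1/√0.4539 = 1.484; τ_3 = 63.13/1.484 = 42.53 years.
Total: 20.25 + 6.214 + 42.53 years.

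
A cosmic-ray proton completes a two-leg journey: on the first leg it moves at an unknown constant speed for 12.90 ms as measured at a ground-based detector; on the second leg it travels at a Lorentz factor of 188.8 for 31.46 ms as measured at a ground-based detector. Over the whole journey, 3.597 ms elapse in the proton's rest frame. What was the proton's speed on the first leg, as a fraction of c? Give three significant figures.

β = 0.964

Leg 1: speed unknown; τ_1 = 12.90/γ_1.
Leg 2: γ = 188.8; τ_2 = 31.46/188.8 = 0.1666 ms.
Total proper time: τ_1 + 0.1666 = 3.597, so τ_1 = 3.597 − 0.1666 = 3.430 ms.
γ_1 = 12.90/3.430 = 3.761; β = √(1 − 1/γ²) = √0.9293.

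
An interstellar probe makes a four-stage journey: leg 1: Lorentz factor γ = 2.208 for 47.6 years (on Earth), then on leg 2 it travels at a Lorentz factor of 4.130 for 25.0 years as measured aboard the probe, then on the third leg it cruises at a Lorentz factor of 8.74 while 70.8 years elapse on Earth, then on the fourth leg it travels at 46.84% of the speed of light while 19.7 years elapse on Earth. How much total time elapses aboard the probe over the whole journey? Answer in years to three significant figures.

τ = 72.1 years

Leg 1: γ = 2.208; τ_1 = 47.6/2.208 = 21.56 years.
Leg 2: 25.0 years is already measured aboard the probe.
Leg 3: γ = 8.74; τ_3 = 70.8/8.740 = 8.101 years.
Leg 4: β = 0.4684; γ = 1/√(1 − 0.4684²) = 1/√0.7806 = 1.132; τ_4 = 19.7/1.132 = 17.41 years.
Total: 21.56 + 25.00 + 8.101 + 17.41 years.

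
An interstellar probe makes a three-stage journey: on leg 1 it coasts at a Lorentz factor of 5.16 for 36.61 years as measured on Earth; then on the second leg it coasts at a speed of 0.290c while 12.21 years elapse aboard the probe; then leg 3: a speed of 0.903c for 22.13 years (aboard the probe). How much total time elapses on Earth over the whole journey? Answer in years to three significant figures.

Leg 1: 36.61 years is already measured on Earth.
Leg 2: γ = 1/√(1 − 0.290²) = 1/√0.9159 = 1.045; Δt_2 = 1.045 × 12.21 = 12.76 years.
Leg 3: γ = 1/√(1 − 0.903²) = 1/√0.1846 = 2.328; Δt_3 = 2.328 × 22.13 = 51.51 years.
Total: 36.61 + 12.76 + 51.51 years.

Δt = 101 years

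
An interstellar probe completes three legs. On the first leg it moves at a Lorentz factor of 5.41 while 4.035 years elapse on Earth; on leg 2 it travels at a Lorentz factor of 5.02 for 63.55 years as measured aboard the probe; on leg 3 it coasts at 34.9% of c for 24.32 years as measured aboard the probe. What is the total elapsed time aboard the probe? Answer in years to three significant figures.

Leg 1: γ = 5.41; τ_1 = 4.035/5.410 = 0.7458 years.
Leg 2: 63.55 years is already measured aboard the probe.
Leg 3: 24.32 years is already measured aboard the probe.
Total: 0.7458 + 63.55 + 24.32 years.

τ = 88.6 years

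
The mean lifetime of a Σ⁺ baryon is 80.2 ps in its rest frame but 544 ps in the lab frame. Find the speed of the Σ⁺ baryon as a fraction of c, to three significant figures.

β = 0.989

γ = Δt/τ₀ = 544/80.2 = 6.783
β = √(1 − 1/γ²) = √(1 − 0.02173) = √0.9783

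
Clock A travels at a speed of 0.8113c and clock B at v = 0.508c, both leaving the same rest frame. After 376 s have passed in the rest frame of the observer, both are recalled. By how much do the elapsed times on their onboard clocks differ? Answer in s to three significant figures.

|τ_A − τ_B| = 104 s

A: γ = 1/√(1 − 0.8113²) = 1/√0.3418 = 1.710; τ_A = 376/1.710 = 219.8 s.
B: γ = 1/√(1 − 0.508²) = 1/√0.7419 = 1.161; τ_B = 376/1.161 = 323.9 s.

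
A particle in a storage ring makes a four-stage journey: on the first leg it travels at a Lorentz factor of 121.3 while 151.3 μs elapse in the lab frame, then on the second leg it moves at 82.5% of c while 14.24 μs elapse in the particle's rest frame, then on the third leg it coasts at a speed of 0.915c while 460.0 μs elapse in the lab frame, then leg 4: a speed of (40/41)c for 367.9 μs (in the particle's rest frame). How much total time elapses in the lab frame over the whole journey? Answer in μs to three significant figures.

Leg 1: 151.3 μs is already measured in the lab frame.
Leg 2: β = 0.825; γ = 1/√(1 − 0.825²) = 1/√0.3194 = 1.769; Δt_2 = 1.769 × 14.24 = 25.20 μs.
Leg 3: 460.0 μs is already measured in the lab frame.
Leg 4: γ = 1/√(1 − (40/41)²) = 41/9 ≈ 4.556; Δt_4 = 4.556 × 367.9 = 1676 μs.
Total: 151.3 + 25.20 + 460.0 + 1676 μs.

Δt = 2310 μs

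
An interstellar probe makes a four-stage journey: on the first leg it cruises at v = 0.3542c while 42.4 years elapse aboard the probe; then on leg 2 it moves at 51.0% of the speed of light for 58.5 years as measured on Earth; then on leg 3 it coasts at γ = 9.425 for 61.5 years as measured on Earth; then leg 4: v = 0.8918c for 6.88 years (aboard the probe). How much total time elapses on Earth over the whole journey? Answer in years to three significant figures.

Δt = 181 years

Leg 1: γ = 1/√(1 − 0.3542²) = 1/√0.8745 = 1.069; Δt_1 = 1.069 × 42.4 = 45.34 years.
Leg 2: 58.5 years is already measured on Earth.
Leg 3: 61.5 years is already measured on Earth.
Leg 4: γ = 1/√(1 − 0.8918²) = 1/√0.2047 = 2.210; Δt_4 = 2.210 × 6.88 = 15.21 years.
Total: 45.34 + 58.50 + 61.50 + 15.21 years.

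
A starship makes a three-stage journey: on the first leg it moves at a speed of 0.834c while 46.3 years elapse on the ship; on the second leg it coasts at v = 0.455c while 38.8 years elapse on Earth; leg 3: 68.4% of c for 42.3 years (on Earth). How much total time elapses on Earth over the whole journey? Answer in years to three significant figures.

Δt = 165 years

Leg 1: γ = 1/√(1 − 0.834²) = 1/√0.3044 = 1.812; Δt_1 = 1.812 × 46.3 = 83.91 years.
Leg 2: 38.8 years is already measured on Earth.
Leg 3: 42.3 years is already measured on Earth.
Total: 83.91 + 38.80 + 42.30 years.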